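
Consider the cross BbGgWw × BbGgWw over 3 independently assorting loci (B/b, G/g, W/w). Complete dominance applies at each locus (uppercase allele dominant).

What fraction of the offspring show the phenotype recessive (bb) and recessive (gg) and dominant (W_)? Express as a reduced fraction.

P(bb gg W_) = 3/64

BbGgWw gametes: BGW×1, BGw×1, BgW×1, Bgw×1, bGW×1, bGw×1, bgW×1, bgw×1
BbGgWw gametes: BGW×1, BGw×1, BgW×1, Bgw×1, bGW×1, bGw×1, bgW×1, bgw×1
BbGgWw×BbGgWw grid (8·8=64): BBGGWW=1 BBGGWw=2 BBGGww=1 BBGgWW=2 BBGgWw=4 BBGgww=2 BBggWW=1 BBggWw=2 BBggww=1 BbGGWW=2 BbGGWw=4 BbGGww=2 BbGgWW=4 BbGgWw=8 BbGgww=4 BbggWW=2 BbggWw=4 Bbggww=2 bbGGWW=1 bbGGWw=2 bbGGww=1 bbGgWW=2 bbGgWw=4 bbGgww=2 bbggWW=1 bbggWw=2 bbggww=1
bb gg W_ hits 3/64; gcd=1; 3÷1/64÷1 = 3/64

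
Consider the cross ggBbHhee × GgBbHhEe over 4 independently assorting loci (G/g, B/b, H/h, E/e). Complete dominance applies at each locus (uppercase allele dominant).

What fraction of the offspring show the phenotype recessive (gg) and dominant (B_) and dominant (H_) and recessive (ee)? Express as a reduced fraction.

P(gg B_ H_ ee) = 9/64

ggBbHhee gametes: gBHe×4, gBhe×4, gbHe×4, gbhe×4
GgBbHhEe gametes: GBHE×1, GBHe×1, GBhE×1, GBhe×1, GbHE×1, GbHe×1, GbhE×1, Gbhe×1, gBHE×1, gBHe×1, gBhE×1, gBhe×1, gbHE×1, gbHe×1, gbhE×1, gbhe×1
ggBbHhee×GgBbHhEe grid (16·16=256): GgBBHHEe=4 GgBBHHee=4 GgBBHhEe=8 GgBBHhee=8 GgBBhhEe=4 GgBBhhee=4 GgBbHHEe=8 GgBbHHee=8 GgBbHhEe=16 GgBbHhee=16 GgBbhhEe=8 GgBbhhee=8 GgbbHHEe=4 GgbbHHee=4 GgbbHhEe=8 GgbbHhee=8 GgbbhhEe=4 Ggbbhhee=4 ggBBHHEe=4 ggBBHHee=4 ggBBHhEe=8 ggBBHhee=8 ggBBhhEe=4 ggBBhhee=4 ggBbHHEe=8 ggBbHHee=8 ggBbHhEe=16 ggBbHhee=16 ggBbhhEe=8 ggBbhhee=8 ggbbHHEe=4 ggbbHHee=4 ggbbHhEe=8 ggbbHhee=8 ggbbhhEe=4 ggbbhhee=4
gg B_ H_ ee hits 36/256; gcd=4; 36÷4/256÷4 = 9/64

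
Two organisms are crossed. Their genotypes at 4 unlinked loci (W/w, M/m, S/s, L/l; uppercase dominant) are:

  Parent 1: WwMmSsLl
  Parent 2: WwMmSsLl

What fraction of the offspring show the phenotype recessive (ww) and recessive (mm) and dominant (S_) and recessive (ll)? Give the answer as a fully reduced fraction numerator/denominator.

WwMmSsLl gametes: WMSL×1, WMSl×1, WMsL×1, WMsl×1, WmSL×1, WmSl×1, WmsL×1, Wmsl×1, wMSL×1, wMSl×1, wMsL×1, wMsl×1, wmSL×1, wmSl×1, wmsL×1, wmsl×1
WwMmSsLl gametes: WMSL×1, WMSl×1, WMsL×1, WMsl×1, WmSL×1, WmSl×1, WmsL×1, Wmsl×1, wMSL×1, wMSl×1, wMsL×1, wMsl×1, wmSL×1, wmSl×1, wmsL×1, wmsl×1
WwMmSsLl×WwMmSsLl grid (16·16=256): WWMMSSLL=1 WWMMSSLl=2 WWMMSSll=1 WWMMSsLL=2 WWMMSsLl=4 WWMMSsll=2 WWMMssLL=1 WWMMssLl=2 WWMMssll=1 WWMmSSLL=2 WWMmSSLl=4 WWMmSSll=2 WWMmSsLL=4 WWMmSsLl=8 WWMmSsll=4 WWMmssLL=2 WWMmssLl=4 WWMmssll=2 WWmmSSLL=1 WWmmSSLl=2 WWmmSSll=1 WWmmSsLL=2 WWmmSsLl=4 WWmmSsll=2 WWmmssLL=1 WWmmssLl=2 WWmmssll=1 WwMMSSLL=2 WwMMSSLl=4 WwMMSSll=2 WwMMSsLL=4 WwMMSsLl=8 WwMMSsll=4 WwMMssLL=2 WwMMssLl=4 WwMMssll=2 WwMmSSLL=4 WwMmSSLl=8 WwMmSSll=4 WwMmSsLL=8 WwMmSsLl=16 WwMmSsll=8 WwMmssLL=4 WwMmssLl=8 WwMmssll=4 WwmmSSLL=2 WwmmSSLl=4 WwmmSSll=2 WwmmSsLL=4 WwmmSsLl=8 WwmmSsll=4 WwmmssLL=2 WwmmssLl=4 Wwmmssll=2 wwMMSSLL=1 wwMMSSLl=2 wwMMSSll=1 wwMMSsLL=2 wwMMSsLl=4 wwMMSsll=2 wwMMssLL=1 wwMMssLl=2 wwMMssll=1 wwMmSSLL=2 wwMmSSLl=4 wwMmSSll=2 wwMmSsLL=4 wwMmSsLl=8 wwMmSsll=4 wwMmssLL=2 wwMmssLl=4 wwMmssll=2 wwmmSSLL=1 wwmmSSLl=2 wwmmSSll=1 wwmmSsLL=2 wwmmSsLl=4 wwmmSsll=2 wwmmssLL=1 wwmmssLl=2 wwmmssll=1
ww mm S_ ll hits 3/256; gcd=1; 3÷1/256÷1 = 3/256

P(ww mm S_ ll) = 3/256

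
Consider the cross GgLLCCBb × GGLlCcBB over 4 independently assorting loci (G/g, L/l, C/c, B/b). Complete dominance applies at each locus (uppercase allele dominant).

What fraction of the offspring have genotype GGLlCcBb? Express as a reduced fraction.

GgLLCCBb gametes: GLCB×4, GLCb×4, gLCB×4, gLCb×4
GGLlCcBB gametes: GLCB×4, GLcB×4, GlCB×4, GlcB×4
GgLLCCBb×GGLlCcBB grid (16·16=256): GGLLCCBB=16 GGLLCCBb=16 GGLLCcBB=16 GGLLCcBb=16 GGLlCCBB=16 GGLlCCBb=16 GGLlCcBB=16 GGLlCcBb=16 GgLLCCBB=16 GgLLCCBb=16 GgLLCcBB=16 GgLLCcBb=16 GgLlCCBB=16 GgLlCCBb=16 GgLlCcBB=16 GgLlCcBb=16
GGLlCcBb hits 16/256; gcd=16; 16÷16/256÷16 = 1/16

P(GGLlCcBb) = 1/16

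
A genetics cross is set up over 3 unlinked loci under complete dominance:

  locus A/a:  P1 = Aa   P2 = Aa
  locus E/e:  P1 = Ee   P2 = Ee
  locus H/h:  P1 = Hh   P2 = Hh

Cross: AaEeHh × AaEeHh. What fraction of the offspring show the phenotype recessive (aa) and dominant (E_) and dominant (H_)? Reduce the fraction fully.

P(aa E_ H_) = 9/64

AaEeHh gametes: AEH×1, AEh×1, AeH×1, Aeh×1, aEH×1, aEh×1, aeH×1, aeh×1
AaEeHh gametes: AEH×1, AEh×1, AeH×1, Aeh×1, aEH×1, aEh×1, aeH×1, aeh×1
AaEeHh×AaEeHh grid (8·8=64): AAEEHH=1 AAEEHh=2 AAEEhh=1 AAEeHH=2 AAEeHh=4 AAEehh=2 AAeeHH=1 AAeeHh=2 AAeehh=1 AaEEHH=2 AaEEHh=4 AaEEhh=2 AaEeHH=4 AaEeHh=8 AaEehh=4 AaeeHH=2 AaeeHh=4 Aaeehh=2 aaEEHH=1 aaEEHh=2 aaEEhh=1 aaEeHH=2 aaEeHh=4 aaEehh=2 aaeeHH=1 aaeeHh=2 aaeehh=1
aa E_ H_ hits 9/64; gcd=1; 9÷1/64÷1 = 9/64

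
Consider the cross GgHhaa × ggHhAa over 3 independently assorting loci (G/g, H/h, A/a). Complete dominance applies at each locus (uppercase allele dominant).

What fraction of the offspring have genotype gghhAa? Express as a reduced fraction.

GgHhaa gametes: GHa×2, Gha×2, gHa×2, gha×2
ggHhAa gametes: gHA×2, gHa×2, ghA×2, gha×2
GgHhaa×ggHhAa grid (8·8=64): GgHHAa=4 GgHHaa=4 GgHhAa=8 GgHhaa=8 GghhAa=4 Gghhaa=4 ggHHAa=4 ggHHaa=4 ggHhAa=8 ggHhaa=8 gghhAa=4 gghhaa=4
gghhAa hits 4/64; gcd=4; 4÷4/64÷4 = 1/16

P(gghhAa) = 1/16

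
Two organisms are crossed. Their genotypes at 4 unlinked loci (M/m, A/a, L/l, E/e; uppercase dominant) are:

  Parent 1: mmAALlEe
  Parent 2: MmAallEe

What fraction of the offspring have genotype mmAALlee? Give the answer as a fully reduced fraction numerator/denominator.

P(mmAALlee) = 1/32

mmAALlEe gametes: mALE×4, mALe×4, mAlE×4, mAle×4
MmAallEe gametes: MAlE×2, MAle×2, MalE×2, Male×2, mAlE×2, mAle×2, malE×2, male×2
mmAALlEe×MmAallEe grid (16·16=256): MmAALlEE=8 MmAALlEe=16 MmAALlee=8 MmAAllEE=8 MmAAllEe=16 MmAAllee=8 MmAaLlEE=8 MmAaLlEe=16 MmAaLlee=8 MmAallEE=8 MmAallEe=16 MmAallee=8 mmAALlEE=8 mmAALlEe=16 mmAALlee=8 mmAAllEE=8 mmAAllEe=16 mmAAllee=8 mmAaLlEE=8 mmAaLlEe=16 mmAaLlee=8 mmAallEE=8 mmAallEe=16 mmAallee=8
mmAALlee hits 8/256; gcd=8; 8÷8/256÷8 = 1/32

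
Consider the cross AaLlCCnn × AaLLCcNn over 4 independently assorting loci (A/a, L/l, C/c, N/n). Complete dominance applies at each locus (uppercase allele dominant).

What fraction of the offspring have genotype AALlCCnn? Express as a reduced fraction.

AaLlCCnn gametes: ALCn×4, AlCn×4, aLCn×4, alCn×4
AaLLCcNn gametes: ALCN×2, ALCn×2, ALcN×2, ALcn×2, aLCN×2, aLCn×2, aLcN×2, aLcn×2
AaLlCCnn×AaLLCcNn grid (16·16=256): AALLCCNn=8 AALLCCnn=8 AALLCcNn=8 AALLCcnn=8 AALlCCNn=8 AALlCCnn=8 AALlCcNn=8 AALlCcnn=8 AaLLCCNn=16 AaLLCCnn=16 AaLLCcNn=16 AaLLCcnn=16 AaLlCCNn=16 AaLlCCnn=16 AaLlCcNn=16 AaLlCcnn=16 aaLLCCNn=8 aaLLCCnn=8 aaLLCcNn=8 aaLLCcnn=8 aaLlCCNn=8 aaLlCCnn=8 aaLlCcNn=8 aaLlCcnn=8
AALlCCnn hits 8/256; gcd=8; 8÷8/256÷8 = 1/32

P(AALlCCnn) = 1/32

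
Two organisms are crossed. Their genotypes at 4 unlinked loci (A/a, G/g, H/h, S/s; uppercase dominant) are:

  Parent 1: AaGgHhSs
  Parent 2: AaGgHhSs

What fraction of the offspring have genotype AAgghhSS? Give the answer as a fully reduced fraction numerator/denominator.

AaGgHhSs gametes: AGHS×1, AGHs×1, AGhS×1, AGhs×1, AgHS×1, AgHs×1, AghS×1, Aghs×1, aGHS×1, aGHs×1, aGhS×1, aGhs×1, agHS×1, agHs×1, aghS×1, aghs×1
AaGgHhSs gametes: AGHS×1, AGHs×1, AGhS×1, AGhs×1, AgHS×1, AgHs×1, AghS×1, Aghs×1, aGHS×1, aGHs×1, aGhS×1, aGhs×1, agHS×1, agHs×1, aghS×1, aghs×1
AaGgHhSs×AaGgHhSs grid (16·16=256): AAGGHHSS=1 AAGGHHSs=2 AAGGHHss=1 AAGGHhSS=2 AAGGHhSs=4 AAGGHhss=2 AAGGhhSS=1 AAGGhhSs=2 AAGGhhss=1 AAGgHHSS=2 AAGgHHSs=4 AAGgHHss=2 AAGgHhSS=4 AAGgHhSs=8 AAGgHhss=4 AAGghhSS=2 AAGghhSs=4 AAGghhss=2 AAggHHSS=1 AAggHHSs=2 AAggHHss=1 AAggHhSS=2 AAggHhSs=4 AAggHhss=2 AAgghhSS=1 AAgghhSs=2 AAgghhss=1 AaGGHHSS=2 AaGGHHSs=4 AaGGHHss=2 AaGGHhSS=4 AaGGHhSs=8 AaGGHhss=4 AaGGhhSS=2 AaGGhhSs=4 AaGGhhss=2 AaGgHHSS=4 AaGgHHSs=8 AaGgHHss=4 AaGgHhSS=8 AaGgHhSs=16 AaGgHhss=8 AaGghhSS=4 AaGghhSs=8 AaGghhss=4 AaggHHSS=2 AaggHHSs=4 AaggHHss=2 AaggHhSS=4 AaggHhSs=8 AaggHhss=4 AagghhSS=2 AagghhSs=4 Aagghhss=2 aaGGHHSS=1 aaGGHHSs=2 aaGGHHss=1 aaGGHhSS=2 aaGGHhSs=4 aaGGHhss=2 aaGGhhSS=1 aaGGhhSs=2 aaGGhhss=1 aaGgHHSS=2 aaGgHHSs=4 aaGgHHss=2 aaGgHhSS=4 aaGgHhSs=8 aaGgHhss=4 aaGghhSS=2 aaGghhSs=4 aaGghhss=2 aaggHHSS=1 aaggHHSs=2 aaggHHss=1 aaggHhSS=2 aaggHhSs=4 aaggHhss=2 aagghhSS=1 aagghhSs=2 aagghhss=1
AAgghhSS hits 1/256; gcd=1; 1÷1/256÷1 = 1/256

P(AAgghhSS) = 1/256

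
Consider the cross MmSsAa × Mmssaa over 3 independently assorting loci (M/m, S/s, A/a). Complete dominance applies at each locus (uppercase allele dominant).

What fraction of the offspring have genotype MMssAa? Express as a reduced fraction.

P(MMssAa) = 1/16

MmSsAa gametes: MSA×1, MSa×1, MsA×1, Msa×1, mSA×1, mSa×1, msA×1, msa×1
Mmssaa gametes: Msa×4, msa×4
MmSsAa×Mmssaa grid (8·8=64): MMSsAa=4 MMSsaa=4 MMssAa=4 MMssaa=4 MmSsAa=8 MmSsaa=8 MmssAa=8 Mmssaa=8 mmSsAa=4 mmSsaa=4 mmssAa=4 mmssaa=4
MMssAa hits 4/64; gcd=4; 4÷4/64÷4 = 1/16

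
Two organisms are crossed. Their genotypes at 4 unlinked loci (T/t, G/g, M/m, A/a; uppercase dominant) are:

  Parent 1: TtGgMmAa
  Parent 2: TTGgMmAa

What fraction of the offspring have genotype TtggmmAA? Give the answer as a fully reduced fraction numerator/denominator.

P(TtggmmAA) = 1/128

TtGgMmAa gametes: TGMA×1, TGMa×1, TGmA×1, TGma×1, TgMA×1, TgMa×1, TgmA×1, Tgma×1, tGMA×1, tGMa×1, tGmA×1, tGma×1, tgMA×1, tgMa×1, tgmA×1, tgma×1
TTGgMmAa gametes: TGMA×2, TGMa×2, TGmA×2, TGma×2, TgMA×2, TgMa×2, TgmA×2, Tgma×2
TtGgMmAa×TTGgMmAa grid (16·16=256): TTGGMMAA=2 TTGGMMAa=4 TTGGMMaa=2 TTGGMmAA=4 TTGGMmAa=8 TTGGMmaa=4 TTGGmmAA=2 TTGGmmAa=4 TTGGmmaa=2 TTGgMMAA=4 TTGgMMAa=8 TTGgMMaa=4 TTGgMmAA=8 TTGgMmAa=16 TTGgMmaa=8 TTGgmmAA=4 TTGgmmAa=8 TTGgmmaa=4 TTggMMAA=2 TTggMMAa=4 TTggMMaa=2 TTggMmAA=4 TTggMmAa=8 TTggMmaa=4 TTggmmAA=2 TTggmmAa=4 TTggmmaa=2 TtGGMMAA=2 TtGGMMAa=4 TtGGMMaa=2 TtGGMmAA=4 TtGGMmAa=8 TtGGMmaa=4 TtGGmmAA=2 TtGGmmAa=4 TtGGmmaa=2 TtGgMMAA=4 TtGgMMAa=8 TtGgMMaa=4 TtGgMmAA=8 TtGgMmAa=16 TtGgMmaa=8 TtGgmmAA=4 TtGgmmAa=8 TtGgmmaa=4 TtggMMAA=2 TtggMMAa=4 TtggMMaa=2 TtggMmAA=4 TtggMmAa=8 TtggMmaa=4 TtggmmAA=2 TtggmmAa=4 Ttggmmaa=2
TtggmmAA hits 2/256; gcd=2; 2÷2/256÷2 = 1/128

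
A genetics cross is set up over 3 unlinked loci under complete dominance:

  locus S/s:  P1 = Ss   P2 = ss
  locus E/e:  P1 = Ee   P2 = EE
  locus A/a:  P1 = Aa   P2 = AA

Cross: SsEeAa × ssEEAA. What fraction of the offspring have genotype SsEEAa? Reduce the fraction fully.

SsEeAa gametes: SEA×1, SEa×1, SeA×1, Sea×1, sEA×1, sEa×1, seA×1, sea×1
ssEEAA gametes: sEA×8
SsEeAa×ssEEAA grid (8·8=64): SsEEAA=8 SsEEAa=8 SsEeAA=8 SsEeAa=8 ssEEAA=8 ssEEAa=8 ssEeAA=8 ssEeAa=8
SsEEAa hits 8/64; gcd=8; 8÷8/64÷8 = 1/8

P(SsEEAa) = 1/8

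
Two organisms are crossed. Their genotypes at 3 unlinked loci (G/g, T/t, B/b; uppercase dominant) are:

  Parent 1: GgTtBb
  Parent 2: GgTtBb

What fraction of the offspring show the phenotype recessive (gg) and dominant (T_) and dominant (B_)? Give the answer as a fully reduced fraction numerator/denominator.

GgTtBb gametes: GTB×1, GTb×1, GtB×1, Gtb×1, gTB×1, gTb×1, gtB×1, gtb×1
GgTtBb gametes: GTB×1, GTb×1, GtB×1, Gtb×1, gTB×1, gTb×1, gtB×1, gtb×1
GgTtBb×GgTtBb grid (8·8=64): GGTTBB=1 GGTTBb=2 GGTTbb=1 GGTtBB=2 GGTtBb=4 GGTtbb=2 GGttBB=1 GGttBb=2 GGttbb=1 GgTTBB=2 GgTTBb=4 GgTTbb=2 GgTtBB=4 GgTtBb=8 GgTtbb=4 GgttBB=2 GgttBb=4 Ggttbb=2 ggTTBB=1 ggTTBb=2 ggTTbb=1 ggTtBB=2 ggTtBb=4 ggTtbb=2 ggttBB=1 ggttBb=2 ggttbb=1
gg T_ B_ hits 9/64; gcd=1; 9÷1/64÷1 = 9/64

P(gg T_ B_) = 9/64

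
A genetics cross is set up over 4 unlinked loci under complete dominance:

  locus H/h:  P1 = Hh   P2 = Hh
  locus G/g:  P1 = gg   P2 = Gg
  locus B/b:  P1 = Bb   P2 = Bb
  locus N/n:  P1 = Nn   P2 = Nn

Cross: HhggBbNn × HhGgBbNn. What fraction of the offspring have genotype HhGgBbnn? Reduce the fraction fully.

HhggBbNn gametes: HgBN×2, HgBn×2, HgbN×2, Hgbn×2, hgBN×2, hgBn×2, hgbN×2, hgbn×2
HhGgBbNn gametes: HGBN×1, HGBn×1, HGbN×1, HGbn×1, HgBN×1, HgBn×1, HgbN×1, Hgbn×1, hGBN×1, hGBn×1, hGbN×1, hGbn×1, hgBN×1, hgBn×1, hgbN×1, hgbn×1
HhggBbNn×HhGgBbNn grid (16·16=256): HHGgBBNN=2 HHGgBBNn=4 HHGgBBnn=2 HHGgBbNN=4 HHGgBbNn=8 HHGgBbnn=4 HHGgbbNN=2 HHGgbbNn=4 HHGgbbnn=2 HHggBBNN=2 HHggBBNn=4 HHggBBnn=2 HHggBbNN=4 HHggBbNn=8 HHggBbnn=4 HHggbbNN=2 HHggbbNn=4 HHggbbnn=2 HhGgBBNN=4 HhGgBBNn=8 HhGgBBnn=4 HhGgBbNN=8 HhGgBbNn=16 HhGgBbnn=8 HhGgbbNN=4 HhGgbbNn=8 HhGgbbnn=4 HhggBBNN=4 HhggBBNn=8 HhggBBnn=4 HhggBbNN=8 HhggBbNn=16 HhggBbnn=8 HhggbbNN=4 HhggbbNn=8 Hhggbbnn=4 hhGgBBNN=2 hhGgBBNn=4 hhGgBBnn=2 hhGgBbNN=4 hhGgBbNn=8 hhGgBbnn=4 hhGgbbNN=2 hhGgbbNn=4 hhGgbbnn=2 hhggBBNN=2 hhggBBNn=4 hhggBBnn=2 hhggBbNN=4 hhggBbNn=8 hhggBbnn=4 hhggbbNN=2 hhggbbNn=4 hhggbbnn=2
HhGgBbnn hits 8/256; gcd=8; 8÷8/256÷8 = 1/32

P(HhGgBbnn) = 1/32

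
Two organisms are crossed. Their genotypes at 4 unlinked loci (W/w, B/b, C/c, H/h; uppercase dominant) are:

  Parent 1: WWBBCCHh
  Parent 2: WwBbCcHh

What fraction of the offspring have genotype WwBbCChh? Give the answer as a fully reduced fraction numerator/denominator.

WWBBCCHh gametes: WBCH×8, WBCh×8
WwBbCcHh gametes: WBCH×1, WBCh×1, WBcH×1, WBch×1, WbCH×1, WbCh×1, WbcH×1, Wbch×1, wBCH×1, wBCh×1, wBcH×1, wBch×1, wbCH×1, wbCh×1, wbcH×1, wbch×1
WWBBCCHh×WwBbCcHh grid (16·16=256): WWBBCCHH=8 WWBBCCHh=16 WWBBCChh=8 WWBBCcHH=8 WWBBCcHh=16 WWBBCchh=8 WWBbCCHH=8 WWBbCCHh=16 WWBbCChh=8 WWBbCcHH=8 WWBbCcHh=16 WWBbCchh=8 WwBBCCHH=8 WwBBCCHh=16 WwBBCChh=8 WwBBCcHH=8 WwBBCcHh=16 WwBBCchh=8 WwBbCCHH=8 WwBbCCHh=16 WwBbCChh=8 WwBbCcHH=8 WwBbCcHh=16 WwBbCchh=8
WwBbCChh hits 8/256; gcd=8; 8÷8/256÷8 = 1/32

P(WwBbCChh) = 1/32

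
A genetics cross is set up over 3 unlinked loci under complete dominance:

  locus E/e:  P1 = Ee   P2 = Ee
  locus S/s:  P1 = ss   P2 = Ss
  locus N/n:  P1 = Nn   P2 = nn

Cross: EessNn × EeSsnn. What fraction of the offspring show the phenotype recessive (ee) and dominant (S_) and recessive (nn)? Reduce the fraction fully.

P(ee S_ nn) = 1/16

EessNn gametes: EsN×2, Esn×2, esN×2, esn×2
EeSsnn gametes: ESn×2, Esn×2, eSn×2, esn×2
EessNn×EeSsnn grid (8·8=64): EESsNn=4 EESsnn=4 EEssNn=4 EEssnn=4 EeSsNn=8 EeSsnn=8 EessNn=8 Eessnn=8 eeSsNn=4 eeSsnn=4 eessNn=4 eessnn=4
ee S_ nn hits 4/64; gcd=4; 4÷4/64÷4 = 1/16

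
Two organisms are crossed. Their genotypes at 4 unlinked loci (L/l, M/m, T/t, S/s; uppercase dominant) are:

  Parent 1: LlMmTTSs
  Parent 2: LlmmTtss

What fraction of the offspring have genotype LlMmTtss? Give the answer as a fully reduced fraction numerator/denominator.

P(LlMmTtss) = 1/16

LlMmTTSs gametes: LMTS×2, LMTs×2, LmTS×2, LmTs×2, lMTS×2, lMTs×2, lmTS×2, lmTs×2
LlmmTtss gametes: LmTs×4, Lmts×4, lmTs×4, lmts×4
LlMmTTSs×LlmmTtss grid (16·16=256): LLMmTTSs=8 LLMmTTss=8 LLMmTtSs=8 LLMmTtss=8 LLmmTTSs=8 LLmmTTss=8 LLmmTtSs=8 LLmmTtss=8 LlMmTTSs=16 LlMmTTss=16 LlMmTtSs=16 LlMmTtss=16 LlmmTTSs=16 LlmmTTss=16 LlmmTtSs=16 LlmmTtss=16 llMmTTSs=8 llMmTTss=8 llMmTtSs=8 llMmTtss=8 llmmTTSs=8 llmmTTss=8 llmmTtSs=8 llmmTtss=8
LlMmTtss hits 16/256; gcd=16; 16÷16/256÷16 = 1/16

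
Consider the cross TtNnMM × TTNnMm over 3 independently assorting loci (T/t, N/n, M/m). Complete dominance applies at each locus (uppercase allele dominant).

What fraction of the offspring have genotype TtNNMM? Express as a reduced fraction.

TtNnMM gametes: TNM×2, TnM×2, tNM×2, tnM×2
TTNnMm gametes: TNM×2, TNm×2, TnM×2, Tnm×2
TtNnMM×TTNnMm grid (8·8=64): TTNNMM=4 TTNNMm=4 TTNnMM=8 TTNnMm=8 TTnnMM=4 TTnnMm=4 TtNNMM=4 TtNNMm=4 TtNnMM=8 TtNnMm=8 TtnnMM=4 TtnnMm=4
TtNNMM hits 4/64; gcd=4; 4÷4/64÷4 = 1/16

P(TtNNMM) = 1/16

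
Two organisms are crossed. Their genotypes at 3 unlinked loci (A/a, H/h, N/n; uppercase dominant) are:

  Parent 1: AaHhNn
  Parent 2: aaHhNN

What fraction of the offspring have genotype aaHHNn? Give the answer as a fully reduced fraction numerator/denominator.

P(aaHHNn) = 1/16

AaHhNn gametes: AHN×1, AHn×1, AhN×1, Ahn×1, aHN×1, aHn×1, ahN×1, ahn×1
aaHhNN gametes: aHN×4, ahN×4
AaHhNn×aaHhNN grid (8·8=64): AaHHNN=4 AaHHNn=4 AaHhNN=8 AaHhNn=8 AahhNN=4 AahhNn=4 aaHHNN=4 aaHHNn=4 aaHhNN=8 aaHhNn=8 aahhNN=4 aahhNn=4
aaHHNn hits 4/64; gcd=4; 4÷4/64÷4 = 1/16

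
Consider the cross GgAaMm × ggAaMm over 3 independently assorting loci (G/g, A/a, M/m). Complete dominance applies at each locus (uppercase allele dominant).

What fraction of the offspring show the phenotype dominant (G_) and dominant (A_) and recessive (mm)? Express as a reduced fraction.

P(G_ A_ mm) = 3/32

GgAaMm gametes: GAM×1, GAm×1, GaM×1, Gam×1, gAM×1, gAm×1, gaM×1, gam×1
ggAaMm gametes: gAM×2, gAm×2, gaM×2, gam×2
GgAaMm×ggAaMm grid (8·8=64): GgAAMM=2 GgAAMm=4 GgAAmm=2 GgAaMM=4 GgAaMm=8 GgAamm=4 GgaaMM=2 GgaaMm=4 Ggaamm=2 ggAAMM=2 ggAAMm=4 ggAAmm=2 ggAaMM=4 ggAaMm=8 ggAamm=4 ggaaMM=2 ggaaMm=4 ggaamm=2
G_ A_ mm hits 6/64; gcd=2; 6÷2/64÷2 = 3/32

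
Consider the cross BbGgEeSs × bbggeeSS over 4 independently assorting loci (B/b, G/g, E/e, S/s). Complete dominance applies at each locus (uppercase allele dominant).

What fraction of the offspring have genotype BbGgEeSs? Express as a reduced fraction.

P(BbGgEeSs) = 1/16

BbGgEeSs gametes: BGES×1, BGEs×1, BGeS×1, BGes×1, BgES×1, BgEs×1, BgeS×1, Bges×1, bGES×1, bGEs×1, bGeS×1, bGes×1, bgES×1, bgEs×1, bgeS×1, bges×1
bbggeeSS gametes: bgeS×16
BbGgEeSs×bbggeeSS grid (16·16=256): BbGgEeSS=16 BbGgEeSs=16 BbGgeeSS=16 BbGgeeSs=16 BbggEeSS=16 BbggEeSs=16 BbggeeSS=16 BbggeeSs=16 bbGgEeSS=16 bbGgEeSs=16 bbGgeeSS=16 bbGgeeSs=16 bbggEeSS=16 bbggEeSs=16 bbggeeSS=16 bbggeeSs=16
BbGgEeSs hits 16/256; gcd=16; 16÷16/256÷16 = 1/16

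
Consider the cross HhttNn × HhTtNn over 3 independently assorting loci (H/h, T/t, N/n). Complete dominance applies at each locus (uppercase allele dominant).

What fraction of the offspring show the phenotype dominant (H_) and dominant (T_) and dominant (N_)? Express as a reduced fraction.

P(H_ T_ N_) = 9/32

HhttNn gametes: HtN×2, Htn×2, htN×2, htn×2
HhTtNn gametes: HTN×1, HTn×1, HtN×1, Htn×1, hTN×1, hTn×1, htN×1, htn×1
HhttNn×HhTtNn grid (8·8=64): HHTtNN=2 HHTtNn=4 HHTtnn=2 HHttNN=2 HHttNn=4 HHttnn=2 HhTtNN=4 HhTtNn=8 HhTtnn=4 HhttNN=4 HhttNn=8 Hhttnn=4 hhTtNN=2 hhTtNn=4 hhTtnn=2 hhttNN=2 hhttNn=4 hhttnn=2
H_ T_ N_ hits 18/64; gcd=2; 18÷2/64÷2 = 9/32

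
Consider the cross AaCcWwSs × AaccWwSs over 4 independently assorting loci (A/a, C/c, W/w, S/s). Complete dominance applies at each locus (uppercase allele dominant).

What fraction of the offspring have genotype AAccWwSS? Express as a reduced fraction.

AaCcWwSs gametes: ACWS×1, ACWs×1, ACwS×1, ACws×1, AcWS×1, AcWs×1, AcwS×1, Acws×1, aCWS×1, aCWs×1, aCwS×1, aCws×1, acWS×1, acWs×1, acwS×1, acws×1
AaccWwSs gametes: AcWS×2, AcWs×2, AcwS×2, Acws×2, acWS×2, acWs×2, acwS×2, acws×2
AaCcWwSs×AaccWwSs grid (16·16=256): AACcWWSS=2 AACcWWSs=4 AACcWWss=2 AACcWwSS=4 AACcWwSs=8 AACcWwss=4 AACcwwSS=2 AACcwwSs=4 AACcwwss=2 AAccWWSS=2 AAccWWSs=4 AAccWWss=2 AAccWwSS=4 AAccWwSs=8 AAccWwss=4 AAccwwSS=2 AAccwwSs=4 AAccwwss=2 AaCcWWSS=4 AaCcWWSs=8 AaCcWWss=4 AaCcWwSS=8 AaCcWwSs=16 AaCcWwss=8 AaCcwwSS=4 AaCcwwSs=8 AaCcwwss=4 AaccWWSS=4 AaccWWSs=8 AaccWWss=4 AaccWwSS=8 AaccWwSs=16 AaccWwss=8 AaccwwSS=4 AaccwwSs=8 Aaccwwss=4 aaCcWWSS=2 aaCcWWSs=4 aaCcWWss=2 aaCcWwSS=4 aaCcWwSs=8 aaCcWwss=4 aaCcwwSS=2 aaCcwwSs=4 aaCcwwss=2 aaccWWSS=2 aaccWWSs=4 aaccWWss=2 aaccWwSS=4 aaccWwSs=8 aaccWwss=4 aaccwwSS=2 aaccwwSs=4 aaccwwss=2
AAccWwSS hits 4/256; gcd=4; 4÷4/256÷4 = 1/64

P(AAccWwSS) = 1/64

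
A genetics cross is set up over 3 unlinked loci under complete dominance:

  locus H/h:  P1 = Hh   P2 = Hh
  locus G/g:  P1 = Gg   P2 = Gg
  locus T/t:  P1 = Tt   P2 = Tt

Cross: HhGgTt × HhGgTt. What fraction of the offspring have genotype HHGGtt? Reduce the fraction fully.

HhGgTt gametes: HGT×1, HGt×1, HgT×1, Hgt×1, hGT×1, hGt×1, hgT×1, hgt×1
HhGgTt gametes: HGT×1, HGt×1, HgT×1, Hgt×1, hGT×1, hGt×1, hgT×1, hgt×1
HhGgTt×HhGgTt grid (8·8=64): HHGGTT=1 HHGGTt=2 HHGGtt=1 HHGgTT=2 HHGgTt=4 HHGgtt=2 HHggTT=1 HHggTt=2 HHggtt=1 HhGGTT=2 HhGGTt=4 HhGGtt=2 HhGgTT=4 HhGgTt=8 HhGgtt=4 HhggTT=2 HhggTt=4 Hhggtt=2 hhGGTT=1 hhGGTt=2 hhGGtt=1 hhGgTT=2 hhGgTt=4 hhGgtt=2 hhggTT=1 hhggTt=2 hhggtt=1
HHGGtt hits 1/64; gcd=1; 1÷1/64÷1 = 1/64

P(HHGGtt) = 1/64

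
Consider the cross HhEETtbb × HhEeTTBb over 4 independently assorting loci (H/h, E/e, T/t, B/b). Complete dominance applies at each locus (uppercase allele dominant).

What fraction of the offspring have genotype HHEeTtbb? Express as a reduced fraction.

P(HHEeTtbb) = 1/32

HhEETtbb gametes: HETb×4, HEtb×4, hETb×4, hEtb×4
HhEeTTBb gametes: HETB×2, HETb×2, HeTB×2, HeTb×2, hETB×2, hETb×2, heTB×2, heTb×2
HhEETtbb×HhEeTTBb grid (16·16=256): HHEETTBb=8 HHEETTbb=8 HHEETtBb=8 HHEETtbb=8 HHEeTTBb=8 HHEeTTbb=8 HHEeTtBb=8 HHEeTtbb=8 HhEETTBb=16 HhEETTbb=16 HhEETtBb=16 HhEETtbb=16 HhEeTTBb=16 HhEeTTbb=16 HhEeTtBb=16 HhEeTtbb=16 hhEETTBb=8 hhEETTbb=8 hhEETtBb=8 hhEETtbb=8 hhEeTTBb=8 hhEeTTbb=8 hhEeTtBb=8 hhEeTtbb=8
HHEeTtbb hits 8/256; gcd=8; 8÷8/256÷8 = 1/32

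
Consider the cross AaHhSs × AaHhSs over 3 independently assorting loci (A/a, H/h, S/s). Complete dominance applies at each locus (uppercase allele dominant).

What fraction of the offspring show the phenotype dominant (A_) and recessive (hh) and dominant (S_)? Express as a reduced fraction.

P(A_ hh S_) = 9/64

AaHhSs gametes: AHS×1, AHs×1, AhS×1, Ahs×1, aHS×1, aHs×1, ahS×1, ahs×1
AaHhSs gametes: AHS×1, AHs×1, AhS×1, Ahs×1, aHS×1, aHs×1, ahS×1, ahs×1
AaHhSs×AaHhSs grid (8·8=64): AAHHSS=1 AAHHSs=2 AAHHss=1 AAHhSS=2 AAHhSs=4 AAHhss=2 AAhhSS=1 AAhhSs=2 AAhhss=1 AaHHSS=2 AaHHSs=4 AaHHss=2 AaHhSS=4 AaHhSs=8 AaHhss=4 AahhSS=2 AahhSs=4 Aahhss=2 aaHHSS=1 aaHHSs=2 aaHHss=1 aaHhSS=2 aaHhSs=4 aaHhss=2 aahhSS=1 aahhSs=2 aahhss=1
A_ hh S_ hits 9/64; gcd=1; 9÷1/64÷1 = 9/64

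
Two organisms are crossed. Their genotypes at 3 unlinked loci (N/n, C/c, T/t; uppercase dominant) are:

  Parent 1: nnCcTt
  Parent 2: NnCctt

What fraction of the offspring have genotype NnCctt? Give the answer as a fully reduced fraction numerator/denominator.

nnCcTt gametes: nCT×2, nCt×2, ncT×2, nct×2
NnCctt gametes: NCt×2, Nct×2, nCt×2, nct×2
nnCcTt×NnCctt grid (8·8=64): NnCCTt=4 NnCCtt=4 NnCcTt=8 NnCctt=8 NnccTt=4 Nncctt=4 nnCCTt=4 nnCCtt=4 nnCcTt=8 nnCctt=8 nnccTt=4 nncctt=4
NnCctt hits 8/64; gcd=8; 8÷8/64÷8 = 1/8

P(NnCctt) = 1/8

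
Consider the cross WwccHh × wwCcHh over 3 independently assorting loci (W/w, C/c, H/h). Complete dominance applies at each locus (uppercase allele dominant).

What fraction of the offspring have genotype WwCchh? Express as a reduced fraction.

WwccHh gametes: WcH×2, Wch×2, wcH×2, wch×2
wwCcHh gametes: wCH×2, wCh×2, wcH×2, wch×2
WwccHh×wwCcHh grid (8·8=64): WwCcHH=4 WwCcHh=8 WwCchh=4 WwccHH=4 WwccHh=8 Wwcchh=4 wwCcHH=4 wwCcHh=8 wwCchh=4 wwccHH=4 wwccHh=8 wwcchh=4
WwCchh hits 4/64; gcd=4; 4÷4/64÷4 = 1/16

P(WwCchh) = 1/16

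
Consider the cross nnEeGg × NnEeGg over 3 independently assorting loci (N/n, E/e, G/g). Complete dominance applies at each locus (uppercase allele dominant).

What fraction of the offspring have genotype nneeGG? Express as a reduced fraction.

nnEeGg gametes: nEG×2, nEg×2, neG×2, neg×2
NnEeGg gametes: NEG×1, NEg×1, NeG×1, Neg×1, nEG×1, nEg×1, neG×1, neg×1
nnEeGg×NnEeGg grid (8·8=64): NnEEGG=2 NnEEGg=4 NnEEgg=2 NnEeGG=4 NnEeGg=8 NnEegg=4 NneeGG=2 NneeGg=4 Nneegg=2 nnEEGG=2 nnEEGg=4 nnEEgg=2 nnEeGG=4 nnEeGg=8 nnEegg=4 nneeGG=2 nneeGg=4 nneegg=2
nneeGG hits 2/64; gcd=2; 2÷2/64÷2 = 1/32

P(nneeGG) = 1/32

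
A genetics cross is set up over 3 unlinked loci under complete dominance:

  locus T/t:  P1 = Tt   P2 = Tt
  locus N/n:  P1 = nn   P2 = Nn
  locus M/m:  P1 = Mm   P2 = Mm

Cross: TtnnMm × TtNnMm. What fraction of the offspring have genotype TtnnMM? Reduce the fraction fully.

P(TtnnMM) = 1/16

TtnnMm gametes: TnM×2, Tnm×2, tnM×2, tnm×2
TtNnMm gametes: TNM×1, TNm×1, TnM×1, Tnm×1, tNM×1, tNm×1, tnM×1, tnm×1
TtnnMm×TtNnMm grid (8·8=64): TTNnMM=2 TTNnMm=4 TTNnmm=2 TTnnMM=2 TTnnMm=4 TTnnmm=2 TtNnMM=4 TtNnMm=8 TtNnmm=4 TtnnMM=4 TtnnMm=8 Ttnnmm=4 ttNnMM=2 ttNnMm=4 ttNnmm=2 ttnnMM=2 ttnnMm=4 ttnnmm=2
TtnnMM hits 4/64; gcd=4; 4÷4/64÷4 = 1/16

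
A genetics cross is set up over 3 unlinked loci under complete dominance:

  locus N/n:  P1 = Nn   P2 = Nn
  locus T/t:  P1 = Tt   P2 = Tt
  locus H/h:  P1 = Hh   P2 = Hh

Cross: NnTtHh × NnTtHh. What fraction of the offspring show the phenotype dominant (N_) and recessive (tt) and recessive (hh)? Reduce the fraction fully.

NnTtHh gametes: NTH×1, NTh×1, NtH×1, Nth×1, nTH×1, nTh×1, ntH×1, nth×1
NnTtHh gametes: NTH×1, NTh×1, NtH×1, Nth×1, nTH×1, nTh×1, ntH×1, nth×1
NnTtHh×NnTtHh grid (8·8=64): NNTTHH=1 NNTTHh=2 NNTThh=1 NNTtHH=2 NNTtHh=4 NNTthh=2 NNttHH=1 NNttHh=2 NNtthh=1 NnTTHH=2 NnTTHh=4 NnTThh=2 NnTtHH=4 NnTtHh=8 NnTthh=4 NnttHH=2 NnttHh=4 Nntthh=2 nnTTHH=1 nnTTHh=2 nnTThh=1 nnTtHH=2 nnTtHh=4 nnTthh=2 nnttHH=1 nnttHh=2 nntthh=1
N_ tt hh hits 3/64; gcd=1; 3÷1/64÷1 = 3/64

P(N_ tt hh) = 3/64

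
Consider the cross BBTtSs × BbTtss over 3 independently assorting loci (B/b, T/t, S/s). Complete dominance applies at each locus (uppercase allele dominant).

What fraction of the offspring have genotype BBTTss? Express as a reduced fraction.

P(BBTTss) = 1/16

BBTtSs gametes: BTS×2, BTs×2, BtS×2, Bts×2
BbTtss gametes: BTs×2, Bts×2, bTs×2, bts×2
BBTtSs×BbTtss grid (8·8=64): BBTTSs=4 BBTTss=4 BBTtSs=8 BBTtss=8 BBttSs=4 BBttss=4 BbTTSs=4 BbTTss=4 BbTtSs=8 BbTtss=8 BbttSs=4 Bbttss=4
BBTTss hits 4/64; gcd=4; 4÷4/64÷4 = 1/16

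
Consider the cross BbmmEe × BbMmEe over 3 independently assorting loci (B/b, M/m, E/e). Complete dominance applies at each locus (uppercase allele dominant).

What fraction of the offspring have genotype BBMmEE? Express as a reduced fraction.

BbmmEe gametes: BmE×2, Bme×2, bmE×2, bme×2
BbMmEe gametes: BME×1, BMe×1, BmE×1, Bme×1, bME×1, bMe×1, bmE×1, bme×1
BbmmEe×BbMmEe grid (8·8=64): BBMmEE=2 BBMmEe=4 BBMmee=2 BBmmEE=2 BBmmEe=4 BBmmee=2 BbMmEE=4 BbMmEe=8 BbMmee=4 BbmmEE=4 BbmmEe=8 Bbmmee=4 bbMmEE=2 bbMmEe=4 bbMmee=2 bbmmEE=2 bbmmEe=4 bbmmee=2
BBMmEE hits 2/64; gcd=2; 2÷2/64÷2 = 1/32

P(BBMmEE) = 1/32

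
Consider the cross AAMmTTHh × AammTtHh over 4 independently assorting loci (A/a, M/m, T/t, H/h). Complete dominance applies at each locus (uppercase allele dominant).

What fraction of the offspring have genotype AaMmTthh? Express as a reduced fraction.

AAMmTTHh gametes: AMTH×4, AMTh×4, AmTH×4, AmTh×4
AammTtHh gametes: AmTH×2, AmTh×2, AmtH×2, Amth×2, amTH×2, amTh×2, amtH×2, amth×2
AAMmTTHh×AammTtHh grid (16·16=256): AAMmTTHH=8 AAMmTTHh=16 AAMmTThh=8 AAMmTtHH=8 AAMmTtHh=16 AAMmTthh=8 AAmmTTHH=8 AAmmTTHh=16 AAmmTThh=8 AAmmTtHH=8 AAmmTtHh=16 AAmmTthh=8 AaMmTTHH=8 AaMmTTHh=16 AaMmTThh=8 AaMmTtHH=8 AaMmTtHh=16 AaMmTthh=8 AammTTHH=8 AammTTHh=16 AammTThh=8 AammTtHH=8 AammTtHh=16 AammTthh=8
AaMmTthh hits 8/256; gcd=8; 8÷8/256÷8 = 1/32

P(AaMmTthh) = 1/32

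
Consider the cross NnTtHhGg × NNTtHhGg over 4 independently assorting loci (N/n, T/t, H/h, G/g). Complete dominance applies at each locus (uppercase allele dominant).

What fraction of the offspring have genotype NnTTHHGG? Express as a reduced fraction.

P(NnTTHHGG) = 1/128

NnTtHhGg gametes: NTHG×1, NTHg×1, NThG×1, NThg×1, NtHG×1, NtHg×1, NthG×1, Nthg×1, nTHG×1, nTHg×1, nThG×1, nThg×1, ntHG×1, ntHg×1, nthG×1, nthg×1
NNTtHhGg gametes: NTHG×2, NTHg×2, NThG×2, NThg×2, NtHG×2, NtHg×2, NthG×2, Nthg×2
NnTtHhGg×NNTtHhGg grid (16·16=256): NNTTHHGG=2 NNTTHHGg=4 NNTTHHgg=2 NNTTHhGG=4 NNTTHhGg=8 NNTTHhgg=4 NNTThhGG=2 NNTThhGg=4 NNTThhgg=2 NNTtHHGG=4 NNTtHHGg=8 NNTtHHgg=4 NNTtHhGG=8 NNTtHhGg=16 NNTtHhgg=8 NNTthhGG=4 NNTthhGg=8 NNTthhgg=4 NNttHHGG=2 NNttHHGg=4 NNttHHgg=2 NNttHhGG=4 NNttHhGg=8 NNttHhgg=4 NNtthhGG=2 NNtthhGg=4 NNtthhgg=2 NnTTHHGG=2 NnTTHHGg=4 NnTTHHgg=2 NnTTHhGG=4 NnTTHhGg=8 NnTTHhgg=4 NnTThhGG=2 NnTThhGg=4 NnTThhgg=2 NnTtHHGG=4 NnTtHHGg=8 NnTtHHgg=4 NnTtHhGG=8 NnTtHhGg=16 NnTtHhgg=8 NnTthhGG=4 NnTthhGg=8 NnTthhgg=4 NnttHHGG=2 NnttHHGg=4 NnttHHgg=2 NnttHhGG=4 NnttHhGg=8 NnttHhgg=4 NntthhGG=2 NntthhGg=4 Nntthhgg=2
NnTTHHGG hits 2/256; gcd=2; 2÷2/256÷2 = 1/128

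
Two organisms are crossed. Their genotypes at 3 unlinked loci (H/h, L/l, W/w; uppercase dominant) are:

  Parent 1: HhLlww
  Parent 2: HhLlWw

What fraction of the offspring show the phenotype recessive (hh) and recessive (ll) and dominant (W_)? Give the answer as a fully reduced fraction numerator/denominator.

HhLlww gametes: HLw×2, Hlw×2, hLw×2, hlw×2
HhLlWw gametes: HLW×1, HLw×1, HlW×1, Hlw×1, hLW×1, hLw×1, hlW×1, hlw×1
HhLlww×HhLlWw grid (8·8=64): HHLLWw=2 HHLLww=2 HHLlWw=4 HHLlww=4 HHllWw=2 HHllww=2 HhLLWw=4 HhLLww=4 HhLlWw=8 HhLlww=8 HhllWw=4 Hhllww=4 hhLLWw=2 hhLLww=2 hhLlWw=4 hhLlww=4 hhllWw=2 hhllww=2
hh ll W_ hits 2/64; gcd=2; 2÷2/64÷2 = 1/32

P(hh ll W_) = 1/32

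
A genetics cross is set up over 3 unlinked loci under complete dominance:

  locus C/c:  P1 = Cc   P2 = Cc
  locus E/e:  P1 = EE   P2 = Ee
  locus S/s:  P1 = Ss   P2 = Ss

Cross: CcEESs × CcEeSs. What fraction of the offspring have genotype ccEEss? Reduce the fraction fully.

CcEESs gametes: CES×2, CEs×2, cES×2, cEs×2
CcEeSs gametes: CES×1, CEs×1, CeS×1, Ces×1, cES×1, cEs×1, ceS×1, ces×1
CcEESs×CcEeSs grid (8·8=64): CCEESS=2 CCEESs=4 CCEEss=2 CCEeSS=2 CCEeSs=4 CCEess=2 CcEESS=4 CcEESs=8 CcEEss=4 CcEeSS=4 CcEeSs=8 CcEess=4 ccEESS=2 ccEESs=4 ccEEss=2 ccEeSS=2 ccEeSs=4 ccEess=2
ccEEss hits 2/64; gcd=2; 2÷2/64÷2 = 1/32

P(ccEEss) = 1/32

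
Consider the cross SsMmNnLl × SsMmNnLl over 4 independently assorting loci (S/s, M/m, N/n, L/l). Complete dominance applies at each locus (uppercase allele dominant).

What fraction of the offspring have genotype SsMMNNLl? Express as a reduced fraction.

P(SsMMNNLl) = 1/64

SsMmNnLl gametes: SMNL×1, SMNl×1, SMnL×1, SMnl×1, SmNL×1, SmNl×1, SmnL×1, Smnl×1, sMNL×1, sMNl×1, sMnL×1, sMnl×1, smNL×1, smNl×1, smnL×1, smnl×1
SsMmNnLl gametes: SMNL×1, SMNl×1, SMnL×1, SMnl×1, SmNL×1, SmNl×1, SmnL×1, Smnl×1, sMNL×1, sMNl×1, sMnL×1, sMnl×1, smNL×1, smNl×1, smnL×1, smnl×1
SsMmNnLl×SsMmNnLl grid (16·16=256): SSMMNNLL=1 SSMMNNLl=2 SSMMNNll=1 SSMMNnLL=2 SSMMNnLl=4 SSMMNnll=2 SSMMnnLL=1 SSMMnnLl=2 SSMMnnll=1 SSMmNNLL=2 SSMmNNLl=4 SSMmNNll=2 SSMmNnLL=4 SSMmNnLl=8 SSMmNnll=4 SSMmnnLL=2 SSMmnnLl=4 SSMmnnll=2 SSmmNNLL=1 SSmmNNLl=2 SSmmNNll=1 SSmmNnLL=2 SSmmNnLl=4 SSmmNnll=2 SSmmnnLL=1 SSmmnnLl=2 SSmmnnll=1 SsMMNNLL=2 SsMMNNLl=4 SsMMNNll=2 SsMMNnLL=4 SsMMNnLl=8 SsMMNnll=4 SsMMnnLL=2 SsMMnnLl=4 SsMMnnll=2 SsMmNNLL=4 SsMmNNLl=8 SsMmNNll=4 SsMmNnLL=8 SsMmNnLl=16 SsMmNnll=8 SsMmnnLL=4 SsMmnnLl=8 SsMmnnll=4 SsmmNNLL=2 SsmmNNLl=4 SsmmNNll=2 SsmmNnLL=4 SsmmNnLl=8 SsmmNnll=4 SsmmnnLL=2 SsmmnnLl=4 Ssmmnnll=2 ssMMNNLL=1 ssMMNNLl=2 ssMMNNll=1 ssMMNnLL=2 ssMMNnLl=4 ssMMNnll=2 ssMMnnLL=1 ssMMnnLl=2 ssMMnnll=1 ssMmNNLL=2 ssMmNNLl=4 ssMmNNll=2 ssMmNnLL=4 ssMmNnLl=8 ssMmNnll=4 ssMmnnLL=2 ssMmnnLl=4 ssMmnnll=2 ssmmNNLL=1 ssmmNNLl=2 ssmmNNll=1 ssmmNnLL=2 ssmmNnLl=4 ssmmNnll=2 ssmmnnLL=1 ssmmnnLl=2 ssmmnnll=1
SsMMNNLl hits 4/256; gcd=4; 4÷4/256÷4 = 1/64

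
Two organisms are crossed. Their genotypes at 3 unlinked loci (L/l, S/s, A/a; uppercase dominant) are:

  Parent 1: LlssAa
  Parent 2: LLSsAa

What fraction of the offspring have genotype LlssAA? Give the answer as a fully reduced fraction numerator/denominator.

LlssAa gametes: LsA×2, Lsa×2, lsA×2, lsa×2
LLSsAa gametes: LSA×2, LSa×2, LsA×2, Lsa×2
LlssAa×LLSsAa grid (8·8=64): LLSsAA=4 LLSsAa=8 LLSsaa=4 LLssAA=4 LLssAa=8 LLssaa=4 LlSsAA=4 LlSsAa=8 LlSsaa=4 LlssAA=4 LlssAa=8 Llssaa=4
LlssAA hits 4/64; gcd=4; 4÷4/64÷4 = 1/16

P(LlssAA) = 1/16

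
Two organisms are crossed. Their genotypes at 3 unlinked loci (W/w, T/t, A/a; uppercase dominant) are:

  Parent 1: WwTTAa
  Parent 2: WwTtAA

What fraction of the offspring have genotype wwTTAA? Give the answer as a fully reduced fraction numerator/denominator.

P(wwTTAA) = 1/16

WwTTAa gametes: WTA×2, WTa×2, wTA×2, wTa×2
WwTtAA gametes: WTA×2, WtA×2, wTA×2, wtA×2
WwTTAa×WwTtAA grid (8·8=64): WWTTAA=4 WWTTAa=4 WWTtAA=4 WWTtAa=4 WwTTAA=8 WwTTAa=8 WwTtAA=8 WwTtAa=8 wwTTAA=4 wwTTAa=4 wwTtAA=4 wwTtAa=4
wwTTAA hits 4/64; gcd=4; 4÷4/64÷4 = 1/16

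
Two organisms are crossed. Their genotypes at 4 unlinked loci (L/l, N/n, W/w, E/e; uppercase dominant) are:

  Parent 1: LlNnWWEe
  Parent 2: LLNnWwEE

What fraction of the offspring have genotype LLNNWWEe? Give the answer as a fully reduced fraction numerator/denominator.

LlNnWWEe gametes: LNWE×2, LNWe×2, LnWE×2, LnWe×2, lNWE×2, lNWe×2, lnWE×2, lnWe×2
LLNnWwEE gametes: LNWE×4, LNwE×4, LnWE×4, LnwE×4
LlNnWWEe×LLNnWwEE grid (16·16=256): LLNNWWEE=8 LLNNWWEe=8 LLNNWwEE=8 LLNNWwEe=8 LLNnWWEE=16 LLNnWWEe=16 LLNnWwEE=16 LLNnWwEe=16 LLnnWWEE=8 LLnnWWEe=8 LLnnWwEE=8 LLnnWwEe=8 LlNNWWEE=8 LlNNWWEe=8 LlNNWwEE=8 LlNNWwEe=8 LlNnWWEE=16 LlNnWWEe=16 LlNnWwEE=16 LlNnWwEe=16 LlnnWWEE=8 LlnnWWEe=8 LlnnWwEE=8 LlnnWwEe=8
LLNNWWEe hits 8/256; gcd=8; 8÷8/256÷8 = 1/32

P(LLNNWWEe) = 1/32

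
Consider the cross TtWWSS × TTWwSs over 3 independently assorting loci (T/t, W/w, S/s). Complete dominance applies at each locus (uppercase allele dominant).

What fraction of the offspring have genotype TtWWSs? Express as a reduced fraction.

TtWWSS gametes: TWS×4, tWS×4
TTWwSs gametes: TWS×2, TWs×2, TwS×2, Tws×2
TtWWSS×TTWwSs grid (8·8=64): TTWWSS=8 TTWWSs=8 TTWwSS=8 TTWwSs=8 TtWWSS=8 TtWWSs=8 TtWwSS=8 TtWwSs=8
TtWWSs hits 8/64; gcd=8; 8÷8/64÷8 = 1/8

P(TtWWSs) = 1/8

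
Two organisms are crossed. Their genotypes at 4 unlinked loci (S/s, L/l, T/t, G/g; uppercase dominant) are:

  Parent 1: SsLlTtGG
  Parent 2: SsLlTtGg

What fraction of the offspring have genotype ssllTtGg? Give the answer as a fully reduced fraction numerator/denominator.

SsLlTtGG gametes: SLTG×2, SLtG×2, SlTG×2, SltG×2, sLTG×2, sLtG×2, slTG×2, sltG×2
SsLlTtGg gametes: SLTG×1, SLTg×1, SLtG×1, SLtg×1, SlTG×1, SlTg×1, SltG×1, Sltg×1, sLTG×1, sLTg×1, sLtG×1, sLtg×1, slTG×1, slTg×1, sltG×1, sltg×1
SsLlTtGG×SsLlTtGg grid (16·16=256): SSLLTTGG=2 SSLLTTGg=2 SSLLTtGG=4 SSLLTtGg=4 SSLLttGG=2 SSLLttGg=2 SSLlTTGG=4 SSLlTTGg=4 SSLlTtGG=8 SSLlTtGg=8 SSLlttGG=4 SSLlttGg=4 SSllTTGG=2 SSllTTGg=2 SSllTtGG=4 SSllTtGg=4 SSllttGG=2 SSllttGg=2 SsLLTTGG=4 SsLLTTGg=4 SsLLTtGG=8 SsLLTtGg=8 SsLLttGG=4 SsLLttGg=4 SsLlTTGG=8 SsLlTTGg=8 SsLlTtGG=16 SsLlTtGg=16 SsLlttGG=8 SsLlttGg=8 SsllTTGG=4 SsllTTGg=4 SsllTtGG=8 SsllTtGg=8 SsllttGG=4 SsllttGg=4 ssLLTTGG=2 ssLLTTGg=2 ssLLTtGG=4 ssLLTtGg=4 ssLLttGG=2 ssLLttGg=2 ssLlTTGG=4 ssLlTTGg=4 ssLlTtGG=8 ssLlTtGg=8 ssLlttGG=4 ssLlttGg=4 ssllTTGG=2 ssllTTGg=2 ssllTtGG=4 ssllTtGg=4 ssllttGG=2 ssllttGg=2
ssllTtGg hits 4/256; gcd=4; 4÷4/256÷4 = 1/64

P(ssllTtGg) = 1/64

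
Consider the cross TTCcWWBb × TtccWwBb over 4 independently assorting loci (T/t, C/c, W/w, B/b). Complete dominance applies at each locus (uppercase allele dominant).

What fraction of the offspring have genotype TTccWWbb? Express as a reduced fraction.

TTCcWWBb gametes: TCWB×4, TCWb×4, TcWB×4, TcWb×4
TtccWwBb gametes: TcWB×2, TcWb×2, TcwB×2, Tcwb×2, tcWB×2, tcWb×2, tcwB×2, tcwb×2
TTCcWWBb×TtccWwBb grid (16·16=256): TTCcWWBB=8 TTCcWWBb=16 TTCcWWbb=8 TTCcWwBB=8 TTCcWwBb=16 TTCcWwbb=8 TTccWWBB=8 TTccWWBb=16 TTccWWbb=8 TTccWwBB=8 TTccWwBb=16 TTccWwbb=8 TtCcWWBB=8 TtCcWWBb=16 TtCcWWbb=8 TtCcWwBB=8 TtCcWwBb=16 TtCcWwbb=8 TtccWWBB=8 TtccWWBb=16 TtccWWbb=8 TtccWwBB=8 TtccWwBb=16 TtccWwbb=8
TTccWWbb hits 8/256; gcd=8; 8÷8/256÷8 = 1/32

P(TTccWWbb) = 1/32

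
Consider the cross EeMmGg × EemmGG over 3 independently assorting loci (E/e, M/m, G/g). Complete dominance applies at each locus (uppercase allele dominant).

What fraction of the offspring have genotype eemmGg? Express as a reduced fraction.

EeMmGg gametes: EMG×1, EMg×1, EmG×1, Emg×1, eMG×1, eMg×1, emG×1, emg×1
EemmGG gametes: EmG×4, emG×4
EeMmGg×EemmGG grid (8·8=64): EEMmGG=4 EEMmGg=4 EEmmGG=4 EEmmGg=4 EeMmGG=8 EeMmGg=8 EemmGG=8 EemmGg=8 eeMmGG=4 eeMmGg=4 eemmGG=4 eemmGg=4
eemmGg hits 4/64; gcd=4; 4÷4/64÷4 = 1/16

P(eemmGg) = 1/16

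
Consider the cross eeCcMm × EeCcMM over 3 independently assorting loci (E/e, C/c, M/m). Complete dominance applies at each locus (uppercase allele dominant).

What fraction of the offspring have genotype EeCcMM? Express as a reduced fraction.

eeCcMm gametes: eCM×2, eCm×2, ecM×2, ecm×2
EeCcMM gametes: ECM×2, EcM×2, eCM×2, ecM×2
eeCcMm×EeCcMM grid (8·8=64): EeCCMM=4 EeCCMm=4 EeCcMM=8 EeCcMm=8 EeccMM=4 EeccMm=4 eeCCMM=4 eeCCMm=4 eeCcMM=8 eeCcMm=8 eeccMM=4 eeccMm=4
EeCcMM hits 8/64; gcd=8; 8÷8/64÷8 = 1/8

P(EeCcMM) = 1/8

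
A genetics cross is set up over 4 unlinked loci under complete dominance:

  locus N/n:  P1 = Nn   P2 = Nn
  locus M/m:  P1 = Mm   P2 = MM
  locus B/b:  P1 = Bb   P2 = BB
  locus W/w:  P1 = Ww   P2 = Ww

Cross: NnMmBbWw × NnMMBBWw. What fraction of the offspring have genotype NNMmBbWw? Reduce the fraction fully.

NnMmBbWw gametes: NMBW×1, NMBw×1, NMbW×1, NMbw×1, NmBW×1, NmBw×1, NmbW×1, Nmbw×1, nMBW×1, nMBw×1, nMbW×1, nMbw×1, nmBW×1, nmBw×1, nmbW×1, nmbw×1
NnMMBBWw gametes: NMBW×4, NMBw×4, nMBW×4, nMBw×4
NnMmBbWw×NnMMBBWw grid (16·16=256): NNMMBBWW=4 NNMMBBWw=8 NNMMBBww=4 NNMMBbWW=4 NNMMBbWw=8 NNMMBbww=4 NNMmBBWW=4 NNMmBBWw=8 NNMmBBww=4 NNMmBbWW=4 NNMmBbWw=8 NNMmBbww=4 NnMMBBWW=8 NnMMBBWw=16 NnMMBBww=8 NnMMBbWW=8 NnMMBbWw=16 NnMMBbww=8 NnMmBBWW=8 NnMmBBWw=16 NnMmBBww=8 NnMmBbWW=8 NnMmBbWw=16 NnMmBbww=8 nnMMBBWW=4 nnMMBBWw=8 nnMMBBww=4 nnMMBbWW=4 nnMMBbWw=8 nnMMBbww=4 nnMmBBWW=4 nnMmBBWw=8 nnMmBBww=4 nnMmBbWW=4 nnMmBbWw=8 nnMmBbww=4
NNMmBbWw hits 8/256; gcd=8; 8÷8/256÷8 = 1/32

P(NNMmBbWw) = 1/32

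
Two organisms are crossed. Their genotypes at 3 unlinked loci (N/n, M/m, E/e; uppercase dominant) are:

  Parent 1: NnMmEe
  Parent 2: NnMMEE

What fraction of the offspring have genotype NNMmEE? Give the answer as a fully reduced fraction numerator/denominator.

P(NNMmEE) = 1/16

NnMmEe gametes: NME×1, NMe×1, NmE×1, Nme×1, nME×1, nMe×1, nmE×1, nme×1
NnMMEE gametes: NME×4, nME×4
NnMmEe×NnMMEE grid (8·8=64): NNMMEE=4 NNMMEe=4 NNMmEE=4 NNMmEe=4 NnMMEE=8 NnMMEe=8 NnMmEE=8 NnMmEe=8 nnMMEE=4 nnMMEe=4 nnMmEE=4 nnMmEe=4
NNMmEE hits 4/64; gcd=4; 4÷4/64÷4 = 1/16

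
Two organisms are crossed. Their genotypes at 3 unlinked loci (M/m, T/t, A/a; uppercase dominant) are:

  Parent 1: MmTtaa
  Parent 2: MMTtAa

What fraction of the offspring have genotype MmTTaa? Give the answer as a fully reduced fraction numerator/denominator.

P(MmTTaa) = 1/16

MmTtaa gametes: MTa×2, Mta×2, mTa×2, mta×2
MMTtAa gametes: MTA×2, MTa×2, MtA×2, Mta×2
MmTtaa×MMTtAa grid (8·8=64): MMTTAa=4 MMTTaa=4 MMTtAa=8 MMTtaa=8 MMttAa=4 MMttaa=4 MmTTAa=4 MmTTaa=4 MmTtAa=8 MmTtaa=8 MmttAa=4 Mmttaa=4
MmTTaa hits 4/64; gcd=4; 4÷4/64÷4 = 1/16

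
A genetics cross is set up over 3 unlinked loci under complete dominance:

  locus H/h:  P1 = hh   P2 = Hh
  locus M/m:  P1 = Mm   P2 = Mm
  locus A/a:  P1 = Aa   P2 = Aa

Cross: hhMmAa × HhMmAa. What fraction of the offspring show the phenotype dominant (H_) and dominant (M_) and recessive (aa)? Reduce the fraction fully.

hhMmAa gametes: hMA×2, hMa×2, hmA×2, hma×2
HhMmAa gametes: HMA×1, HMa×1, HmA×1, Hma×1, hMA×1, hMa×1, hmA×1, hma×1
hhMmAa×HhMmAa grid (8·8=64): HhMMAA=2 HhMMAa=4 HhMMaa=2 HhMmAA=4 HhMmAa=8 HhMmaa=4 HhmmAA=2 HhmmAa=4 Hhmmaa=2 hhMMAA=2 hhMMAa=4 hhMMaa=2 hhMmAA=4 hhMmAa=8 hhMmaa=4 hhmmAA=2 hhmmAa=4 hhmmaa=2
H_ M_ aa hits 6/64; gcd=2; 6÷2/64÷2 = 3/32

P(H_ M_ aa) = 3/32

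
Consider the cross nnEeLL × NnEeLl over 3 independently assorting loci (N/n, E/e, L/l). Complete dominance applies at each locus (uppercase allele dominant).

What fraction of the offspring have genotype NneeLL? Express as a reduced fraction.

nnEeLL gametes: nEL×4, neL×4
NnEeLl gametes: NEL×1, NEl×1, NeL×1, Nel×1, nEL×1, nEl×1, neL×1, nel×1
nnEeLL×NnEeLl grid (8·8=64): NnEELL=4 NnEELl=4 NnEeLL=8 NnEeLl=8 NneeLL=4 NneeLl=4 nnEELL=4 nnEELl=4 nnEeLL=8 nnEeLl=8 nneeLL=4 nneeLl=4
NneeLL hits 4/64; gcd=4; 4÷4/64÷4 = 1/16

P(NneeLL) = 1/16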